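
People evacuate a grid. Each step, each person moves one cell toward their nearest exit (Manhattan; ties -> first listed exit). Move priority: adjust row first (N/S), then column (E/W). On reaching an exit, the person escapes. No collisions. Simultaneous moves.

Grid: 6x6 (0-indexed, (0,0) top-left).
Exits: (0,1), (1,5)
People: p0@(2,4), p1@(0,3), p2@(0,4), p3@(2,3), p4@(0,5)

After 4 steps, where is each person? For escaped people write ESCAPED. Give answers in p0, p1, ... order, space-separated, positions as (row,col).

Step 1: p0:(2,4)->(1,4) | p1:(0,3)->(0,2) | p2:(0,4)->(1,4) | p3:(2,3)->(1,3) | p4:(0,5)->(1,5)->EXIT
Step 2: p0:(1,4)->(1,5)->EXIT | p1:(0,2)->(0,1)->EXIT | p2:(1,4)->(1,5)->EXIT | p3:(1,3)->(1,4) | p4:escaped
Step 3: p0:escaped | p1:escaped | p2:escaped | p3:(1,4)->(1,5)->EXIT | p4:escaped

ESCAPED ESCAPED ESCAPED ESCAPED ESCAPED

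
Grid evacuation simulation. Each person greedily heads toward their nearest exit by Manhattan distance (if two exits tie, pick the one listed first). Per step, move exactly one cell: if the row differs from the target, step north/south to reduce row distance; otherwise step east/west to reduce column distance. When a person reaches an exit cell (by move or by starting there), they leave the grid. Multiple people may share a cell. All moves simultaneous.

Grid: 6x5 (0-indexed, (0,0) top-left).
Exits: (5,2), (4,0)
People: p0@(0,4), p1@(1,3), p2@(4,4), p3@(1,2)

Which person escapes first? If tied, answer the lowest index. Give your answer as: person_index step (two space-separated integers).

Answer: 2 3

Derivation:
Step 1: p0:(0,4)->(1,4) | p1:(1,3)->(2,3) | p2:(4,4)->(5,4) | p3:(1,2)->(2,2)
Step 2: p0:(1,4)->(2,4) | p1:(2,3)->(3,3) | p2:(5,4)->(5,3) | p3:(2,2)->(3,2)
Step 3: p0:(2,4)->(3,4) | p1:(3,3)->(4,3) | p2:(5,3)->(5,2)->EXIT | p3:(3,2)->(4,2)
Step 4: p0:(3,4)->(4,4) | p1:(4,3)->(5,3) | p2:escaped | p3:(4,2)->(5,2)->EXIT
Step 5: p0:(4,4)->(5,4) | p1:(5,3)->(5,2)->EXIT | p2:escaped | p3:escaped
Step 6: p0:(5,4)->(5,3) | p1:escaped | p2:escaped | p3:escaped
Step 7: p0:(5,3)->(5,2)->EXIT | p1:escaped | p2:escaped | p3:escaped
Exit steps: [7, 5, 3, 4]
First to escape: p2 at step 3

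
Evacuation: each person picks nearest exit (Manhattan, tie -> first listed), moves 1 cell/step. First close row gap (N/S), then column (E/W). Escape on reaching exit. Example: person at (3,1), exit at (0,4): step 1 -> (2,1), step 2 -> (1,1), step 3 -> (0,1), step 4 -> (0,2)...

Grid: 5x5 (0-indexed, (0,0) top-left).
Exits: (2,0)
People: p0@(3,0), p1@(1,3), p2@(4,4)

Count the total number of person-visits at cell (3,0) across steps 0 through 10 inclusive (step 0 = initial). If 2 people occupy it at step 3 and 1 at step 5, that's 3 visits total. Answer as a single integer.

Answer: 1

Derivation:
Step 0: p0@(3,0) p1@(1,3) p2@(4,4) -> at (3,0): 1 [p0], cum=1
Step 1: p0@ESC p1@(2,3) p2@(3,4) -> at (3,0): 0 [-], cum=1
Step 2: p0@ESC p1@(2,2) p2@(2,4) -> at (3,0): 0 [-], cum=1
Step 3: p0@ESC p1@(2,1) p2@(2,3) -> at (3,0): 0 [-], cum=1
Step 4: p0@ESC p1@ESC p2@(2,2) -> at (3,0): 0 [-], cum=1
Step 5: p0@ESC p1@ESC p2@(2,1) -> at (3,0): 0 [-], cum=1
Step 6: p0@ESC p1@ESC p2@ESC -> at (3,0): 0 [-], cum=1
Total visits = 1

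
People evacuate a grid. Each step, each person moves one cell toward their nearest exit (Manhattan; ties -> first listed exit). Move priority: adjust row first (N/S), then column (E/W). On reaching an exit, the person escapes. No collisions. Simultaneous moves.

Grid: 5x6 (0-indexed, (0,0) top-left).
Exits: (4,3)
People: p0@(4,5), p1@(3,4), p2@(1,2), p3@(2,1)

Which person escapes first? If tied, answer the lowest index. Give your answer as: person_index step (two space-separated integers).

Answer: 0 2

Derivation:
Step 1: p0:(4,5)->(4,4) | p1:(3,4)->(4,4) | p2:(1,2)->(2,2) | p3:(2,1)->(3,1)
Step 2: p0:(4,4)->(4,3)->EXIT | p1:(4,4)->(4,3)->EXIT | p2:(2,2)->(3,2) | p3:(3,1)->(4,1)
Step 3: p0:escaped | p1:escaped | p2:(3,2)->(4,2) | p3:(4,1)->(4,2)
Step 4: p0:escaped | p1:escaped | p2:(4,2)->(4,3)->EXIT | p3:(4,2)->(4,3)->EXIT
Exit steps: [2, 2, 4, 4]
First to escape: p0 at step 2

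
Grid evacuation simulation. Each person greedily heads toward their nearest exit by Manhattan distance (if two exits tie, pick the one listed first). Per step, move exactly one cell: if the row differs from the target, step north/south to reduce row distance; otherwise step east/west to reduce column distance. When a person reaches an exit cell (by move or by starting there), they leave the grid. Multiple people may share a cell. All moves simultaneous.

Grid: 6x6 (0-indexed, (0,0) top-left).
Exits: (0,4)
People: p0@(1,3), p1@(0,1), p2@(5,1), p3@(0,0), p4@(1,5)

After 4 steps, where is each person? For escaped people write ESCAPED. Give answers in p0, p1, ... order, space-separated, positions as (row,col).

Step 1: p0:(1,3)->(0,3) | p1:(0,1)->(0,2) | p2:(5,1)->(4,1) | p3:(0,0)->(0,1) | p4:(1,5)->(0,5)
Step 2: p0:(0,3)->(0,4)->EXIT | p1:(0,2)->(0,3) | p2:(4,1)->(3,1) | p3:(0,1)->(0,2) | p4:(0,5)->(0,4)->EXIT
Step 3: p0:escaped | p1:(0,3)->(0,4)->EXIT | p2:(3,1)->(2,1) | p3:(0,2)->(0,3) | p4:escaped
Step 4: p0:escaped | p1:escaped | p2:(2,1)->(1,1) | p3:(0,3)->(0,4)->EXIT | p4:escaped

ESCAPED ESCAPED (1,1) ESCAPED ESCAPED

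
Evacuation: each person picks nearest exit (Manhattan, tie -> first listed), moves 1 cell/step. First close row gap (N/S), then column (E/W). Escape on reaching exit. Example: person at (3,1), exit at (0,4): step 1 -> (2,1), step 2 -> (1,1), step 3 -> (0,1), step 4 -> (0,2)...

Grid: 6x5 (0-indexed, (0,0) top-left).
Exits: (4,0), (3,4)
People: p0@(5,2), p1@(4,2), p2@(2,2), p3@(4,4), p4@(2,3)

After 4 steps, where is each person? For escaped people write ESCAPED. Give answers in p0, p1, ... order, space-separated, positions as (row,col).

Step 1: p0:(5,2)->(4,2) | p1:(4,2)->(4,1) | p2:(2,2)->(3,2) | p3:(4,4)->(3,4)->EXIT | p4:(2,3)->(3,3)
Step 2: p0:(4,2)->(4,1) | p1:(4,1)->(4,0)->EXIT | p2:(3,2)->(3,3) | p3:escaped | p4:(3,3)->(3,4)->EXIT
Step 3: p0:(4,1)->(4,0)->EXIT | p1:escaped | p2:(3,3)->(3,4)->EXIT | p3:escaped | p4:escaped

ESCAPED ESCAPED ESCAPED ESCAPED ESCAPED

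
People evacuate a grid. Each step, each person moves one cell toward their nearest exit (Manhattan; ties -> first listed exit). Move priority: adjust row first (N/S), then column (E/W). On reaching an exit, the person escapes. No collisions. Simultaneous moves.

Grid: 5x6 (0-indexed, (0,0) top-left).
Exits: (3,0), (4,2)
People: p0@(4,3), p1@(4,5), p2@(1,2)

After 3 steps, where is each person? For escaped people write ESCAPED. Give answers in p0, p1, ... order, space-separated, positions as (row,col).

Step 1: p0:(4,3)->(4,2)->EXIT | p1:(4,5)->(4,4) | p2:(1,2)->(2,2)
Step 2: p0:escaped | p1:(4,4)->(4,3) | p2:(2,2)->(3,2)
Step 3: p0:escaped | p1:(4,3)->(4,2)->EXIT | p2:(3,2)->(4,2)->EXIT

ESCAPED ESCAPED ESCAPED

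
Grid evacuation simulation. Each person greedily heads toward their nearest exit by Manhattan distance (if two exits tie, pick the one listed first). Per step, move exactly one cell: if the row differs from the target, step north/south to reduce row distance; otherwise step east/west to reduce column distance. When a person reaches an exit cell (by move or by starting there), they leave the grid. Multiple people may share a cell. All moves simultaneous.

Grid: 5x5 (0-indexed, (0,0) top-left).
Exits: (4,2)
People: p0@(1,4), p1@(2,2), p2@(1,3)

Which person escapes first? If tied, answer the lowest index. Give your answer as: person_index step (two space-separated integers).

Answer: 1 2

Derivation:
Step 1: p0:(1,4)->(2,4) | p1:(2,2)->(3,2) | p2:(1,3)->(2,3)
Step 2: p0:(2,4)->(3,4) | p1:(3,2)->(4,2)->EXIT | p2:(2,3)->(3,3)
Step 3: p0:(3,4)->(4,4) | p1:escaped | p2:(3,3)->(4,3)
Step 4: p0:(4,4)->(4,3) | p1:escaped | p2:(4,3)->(4,2)->EXIT
Step 5: p0:(4,3)->(4,2)->EXIT | p1:escaped | p2:escaped
Exit steps: [5, 2, 4]
First to escape: p1 at step 2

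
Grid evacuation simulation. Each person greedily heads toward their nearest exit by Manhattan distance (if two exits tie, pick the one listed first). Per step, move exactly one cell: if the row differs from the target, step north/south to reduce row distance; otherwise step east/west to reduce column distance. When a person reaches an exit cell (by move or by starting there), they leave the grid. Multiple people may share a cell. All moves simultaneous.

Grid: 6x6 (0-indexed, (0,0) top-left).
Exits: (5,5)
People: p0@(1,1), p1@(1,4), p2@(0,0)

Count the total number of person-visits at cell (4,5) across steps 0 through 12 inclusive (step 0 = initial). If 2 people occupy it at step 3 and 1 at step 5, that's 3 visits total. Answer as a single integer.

Answer: 0

Derivation:
Step 0: p0@(1,1) p1@(1,4) p2@(0,0) -> at (4,5): 0 [-], cum=0
Step 1: p0@(2,1) p1@(2,4) p2@(1,0) -> at (4,5): 0 [-], cum=0
Step 2: p0@(3,1) p1@(3,4) p2@(2,0) -> at (4,5): 0 [-], cum=0
Step 3: p0@(4,1) p1@(4,4) p2@(3,0) -> at (4,5): 0 [-], cum=0
Step 4: p0@(5,1) p1@(5,4) p2@(4,0) -> at (4,5): 0 [-], cum=0
Step 5: p0@(5,2) p1@ESC p2@(5,0) -> at (4,5): 0 [-], cum=0
Step 6: p0@(5,3) p1@ESC p2@(5,1) -> at (4,5): 0 [-], cum=0
Step 7: p0@(5,4) p1@ESC p2@(5,2) -> at (4,5): 0 [-], cum=0
Step 8: p0@ESC p1@ESC p2@(5,3) -> at (4,5): 0 [-], cum=0
Step 9: p0@ESC p1@ESC p2@(5,4) -> at (4,5): 0 [-], cum=0
Step 10: p0@ESC p1@ESC p2@ESC -> at (4,5): 0 [-], cum=0
Total visits = 0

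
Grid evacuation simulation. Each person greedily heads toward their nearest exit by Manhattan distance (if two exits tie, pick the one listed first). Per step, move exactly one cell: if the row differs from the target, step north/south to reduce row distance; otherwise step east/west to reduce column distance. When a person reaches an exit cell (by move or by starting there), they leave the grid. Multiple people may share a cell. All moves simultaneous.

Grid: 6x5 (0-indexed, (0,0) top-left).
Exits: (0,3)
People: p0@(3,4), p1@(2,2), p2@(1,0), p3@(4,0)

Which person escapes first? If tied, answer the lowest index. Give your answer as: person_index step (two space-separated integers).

Answer: 1 3

Derivation:
Step 1: p0:(3,4)->(2,4) | p1:(2,2)->(1,2) | p2:(1,0)->(0,0) | p3:(4,0)->(3,0)
Step 2: p0:(2,4)->(1,4) | p1:(1,2)->(0,2) | p2:(0,0)->(0,1) | p3:(3,0)->(2,0)
Step 3: p0:(1,4)->(0,4) | p1:(0,2)->(0,3)->EXIT | p2:(0,1)->(0,2) | p3:(2,0)->(1,0)
Step 4: p0:(0,4)->(0,3)->EXIT | p1:escaped | p2:(0,2)->(0,3)->EXIT | p3:(1,0)->(0,0)
Step 5: p0:escaped | p1:escaped | p2:escaped | p3:(0,0)->(0,1)
Step 6: p0:escaped | p1:escaped | p2:escaped | p3:(0,1)->(0,2)
Step 7: p0:escaped | p1:escaped | p2:escaped | p3:(0,2)->(0,3)->EXIT
Exit steps: [4, 3, 4, 7]
First to escape: p1 at step 3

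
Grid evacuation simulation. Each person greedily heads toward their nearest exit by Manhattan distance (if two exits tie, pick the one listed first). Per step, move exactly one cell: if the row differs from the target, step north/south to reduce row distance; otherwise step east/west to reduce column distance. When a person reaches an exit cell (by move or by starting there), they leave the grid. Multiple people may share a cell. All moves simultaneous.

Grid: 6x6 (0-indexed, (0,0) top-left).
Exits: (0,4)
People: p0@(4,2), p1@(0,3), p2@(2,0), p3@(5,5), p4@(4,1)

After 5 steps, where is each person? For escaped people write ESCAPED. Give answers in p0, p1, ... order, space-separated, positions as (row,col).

Step 1: p0:(4,2)->(3,2) | p1:(0,3)->(0,4)->EXIT | p2:(2,0)->(1,0) | p3:(5,5)->(4,5) | p4:(4,1)->(3,1)
Step 2: p0:(3,2)->(2,2) | p1:escaped | p2:(1,0)->(0,0) | p3:(4,5)->(3,5) | p4:(3,1)->(2,1)
Step 3: p0:(2,2)->(1,2) | p1:escaped | p2:(0,0)->(0,1) | p3:(3,5)->(2,5) | p4:(2,1)->(1,1)
Step 4: p0:(1,2)->(0,2) | p1:escaped | p2:(0,1)->(0,2) | p3:(2,5)->(1,5) | p4:(1,1)->(0,1)
Step 5: p0:(0,2)->(0,3) | p1:escaped | p2:(0,2)->(0,3) | p3:(1,5)->(0,5) | p4:(0,1)->(0,2)

(0,3) ESCAPED (0,3) (0,5) (0,2)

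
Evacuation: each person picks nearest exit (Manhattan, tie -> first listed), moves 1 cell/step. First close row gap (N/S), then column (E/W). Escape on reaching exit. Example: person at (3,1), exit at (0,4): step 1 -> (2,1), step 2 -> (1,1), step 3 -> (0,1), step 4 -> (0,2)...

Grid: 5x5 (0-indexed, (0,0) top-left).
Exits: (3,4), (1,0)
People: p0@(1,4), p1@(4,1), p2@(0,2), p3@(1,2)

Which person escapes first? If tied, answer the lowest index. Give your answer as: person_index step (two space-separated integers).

Step 1: p0:(1,4)->(2,4) | p1:(4,1)->(3,1) | p2:(0,2)->(1,2) | p3:(1,2)->(1,1)
Step 2: p0:(2,4)->(3,4)->EXIT | p1:(3,1)->(3,2) | p2:(1,2)->(1,1) | p3:(1,1)->(1,0)->EXIT
Step 3: p0:escaped | p1:(3,2)->(3,3) | p2:(1,1)->(1,0)->EXIT | p3:escaped
Step 4: p0:escaped | p1:(3,3)->(3,4)->EXIT | p2:escaped | p3:escaped
Exit steps: [2, 4, 3, 2]
First to escape: p0 at step 2

Answer: 0 2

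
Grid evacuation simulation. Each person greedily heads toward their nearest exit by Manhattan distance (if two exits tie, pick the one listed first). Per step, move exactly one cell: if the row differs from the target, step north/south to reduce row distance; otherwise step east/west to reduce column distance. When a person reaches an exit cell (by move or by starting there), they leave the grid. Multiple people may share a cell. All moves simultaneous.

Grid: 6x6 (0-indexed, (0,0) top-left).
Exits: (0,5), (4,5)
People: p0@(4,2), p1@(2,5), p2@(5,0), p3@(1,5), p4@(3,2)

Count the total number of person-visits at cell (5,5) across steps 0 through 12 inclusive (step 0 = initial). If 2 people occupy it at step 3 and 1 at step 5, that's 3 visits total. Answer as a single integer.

Step 0: p0@(4,2) p1@(2,5) p2@(5,0) p3@(1,5) p4@(3,2) -> at (5,5): 0 [-], cum=0
Step 1: p0@(4,3) p1@(1,5) p2@(4,0) p3@ESC p4@(4,2) -> at (5,5): 0 [-], cum=0
Step 2: p0@(4,4) p1@ESC p2@(4,1) p3@ESC p4@(4,3) -> at (5,5): 0 [-], cum=0
Step 3: p0@ESC p1@ESC p2@(4,2) p3@ESC p4@(4,4) -> at (5,5): 0 [-], cum=0
Step 4: p0@ESC p1@ESC p2@(4,3) p3@ESC p4@ESC -> at (5,5): 0 [-], cum=0
Step 5: p0@ESC p1@ESC p2@(4,4) p3@ESC p4@ESC -> at (5,5): 0 [-], cum=0
Step 6: p0@ESC p1@ESC p2@ESC p3@ESC p4@ESC -> at (5,5): 0 [-], cum=0
Total visits = 0

Answer: 0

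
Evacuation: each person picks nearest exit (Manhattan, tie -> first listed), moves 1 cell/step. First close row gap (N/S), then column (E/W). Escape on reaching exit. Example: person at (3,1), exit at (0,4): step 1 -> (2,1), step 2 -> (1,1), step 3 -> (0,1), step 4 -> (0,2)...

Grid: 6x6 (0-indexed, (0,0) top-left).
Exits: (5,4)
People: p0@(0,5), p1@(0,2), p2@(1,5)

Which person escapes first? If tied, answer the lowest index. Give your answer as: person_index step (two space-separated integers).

Answer: 2 5

Derivation:
Step 1: p0:(0,5)->(1,5) | p1:(0,2)->(1,2) | p2:(1,5)->(2,5)
Step 2: p0:(1,5)->(2,5) | p1:(1,2)->(2,2) | p2:(2,5)->(3,5)
Step 3: p0:(2,5)->(3,5) | p1:(2,2)->(3,2) | p2:(3,5)->(4,5)
Step 4: p0:(3,5)->(4,5) | p1:(3,2)->(4,2) | p2:(4,5)->(5,5)
Step 5: p0:(4,5)->(5,5) | p1:(4,2)->(5,2) | p2:(5,5)->(5,4)->EXIT
Step 6: p0:(5,5)->(5,4)->EXIT | p1:(5,2)->(5,3) | p2:escaped
Step 7: p0:escaped | p1:(5,3)->(5,4)->EXIT | p2:escaped
Exit steps: [6, 7, 5]
First to escape: p2 at step 5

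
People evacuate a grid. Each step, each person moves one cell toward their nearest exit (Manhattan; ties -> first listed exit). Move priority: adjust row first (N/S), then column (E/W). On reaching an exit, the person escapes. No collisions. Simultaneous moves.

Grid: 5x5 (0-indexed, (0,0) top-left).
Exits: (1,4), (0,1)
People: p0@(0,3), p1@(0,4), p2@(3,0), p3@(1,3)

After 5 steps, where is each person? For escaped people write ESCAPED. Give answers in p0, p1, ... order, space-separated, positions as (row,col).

Step 1: p0:(0,3)->(1,3) | p1:(0,4)->(1,4)->EXIT | p2:(3,0)->(2,0) | p3:(1,3)->(1,4)->EXIT
Step 2: p0:(1,3)->(1,4)->EXIT | p1:escaped | p2:(2,0)->(1,0) | p3:escaped
Step 3: p0:escaped | p1:escaped | p2:(1,0)->(0,0) | p3:escaped
Step 4: p0:escaped | p1:escaped | p2:(0,0)->(0,1)->EXIT | p3:escaped

ESCAPED ESCAPED ESCAPED ESCAPED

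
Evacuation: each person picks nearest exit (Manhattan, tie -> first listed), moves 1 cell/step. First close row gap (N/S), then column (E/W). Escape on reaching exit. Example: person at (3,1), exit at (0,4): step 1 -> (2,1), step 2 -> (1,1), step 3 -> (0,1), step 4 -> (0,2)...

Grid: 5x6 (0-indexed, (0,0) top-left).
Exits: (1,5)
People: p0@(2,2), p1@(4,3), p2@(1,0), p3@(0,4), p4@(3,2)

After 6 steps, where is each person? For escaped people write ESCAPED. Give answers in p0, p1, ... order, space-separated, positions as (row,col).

Step 1: p0:(2,2)->(1,2) | p1:(4,3)->(3,3) | p2:(1,0)->(1,1) | p3:(0,4)->(1,4) | p4:(3,2)->(2,2)
Step 2: p0:(1,2)->(1,3) | p1:(3,3)->(2,3) | p2:(1,1)->(1,2) | p3:(1,4)->(1,5)->EXIT | p4:(2,2)->(1,2)
Step 3: p0:(1,3)->(1,4) | p1:(2,3)->(1,3) | p2:(1,2)->(1,3) | p3:escaped | p4:(1,2)->(1,3)
Step 4: p0:(1,4)->(1,5)->EXIT | p1:(1,3)->(1,4) | p2:(1,3)->(1,4) | p3:escaped | p4:(1,3)->(1,4)
Step 5: p0:escaped | p1:(1,4)->(1,5)->EXIT | p2:(1,4)->(1,5)->EXIT | p3:escaped | p4:(1,4)->(1,5)->EXIT

ESCAPED ESCAPED ESCAPED ESCAPED ESCAPED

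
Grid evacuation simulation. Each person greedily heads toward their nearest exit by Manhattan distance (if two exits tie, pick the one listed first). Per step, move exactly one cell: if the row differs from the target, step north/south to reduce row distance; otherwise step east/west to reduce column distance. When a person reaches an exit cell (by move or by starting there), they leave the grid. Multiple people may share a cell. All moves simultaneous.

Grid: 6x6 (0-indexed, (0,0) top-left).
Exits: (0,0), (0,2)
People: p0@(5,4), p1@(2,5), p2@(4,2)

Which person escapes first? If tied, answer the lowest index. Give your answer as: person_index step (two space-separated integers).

Step 1: p0:(5,4)->(4,4) | p1:(2,5)->(1,5) | p2:(4,2)->(3,2)
Step 2: p0:(4,4)->(3,4) | p1:(1,5)->(0,5) | p2:(3,2)->(2,2)
Step 3: p0:(3,4)->(2,4) | p1:(0,5)->(0,4) | p2:(2,2)->(1,2)
Step 4: p0:(2,4)->(1,4) | p1:(0,4)->(0,3) | p2:(1,2)->(0,2)->EXIT
Step 5: p0:(1,4)->(0,4) | p1:(0,3)->(0,2)->EXIT | p2:escaped
Step 6: p0:(0,4)->(0,3) | p1:escaped | p2:escaped
Step 7: p0:(0,3)->(0,2)->EXIT | p1:escaped | p2:escaped
Exit steps: [7, 5, 4]
First to escape: p2 at step 4

Answer: 2 4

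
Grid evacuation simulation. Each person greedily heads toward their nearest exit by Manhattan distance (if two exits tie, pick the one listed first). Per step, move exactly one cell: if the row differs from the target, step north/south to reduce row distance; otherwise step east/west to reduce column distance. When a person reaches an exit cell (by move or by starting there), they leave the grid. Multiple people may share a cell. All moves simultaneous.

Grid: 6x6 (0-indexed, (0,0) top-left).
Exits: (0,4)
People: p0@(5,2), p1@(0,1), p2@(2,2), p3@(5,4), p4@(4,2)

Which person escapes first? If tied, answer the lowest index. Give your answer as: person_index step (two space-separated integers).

Step 1: p0:(5,2)->(4,2) | p1:(0,1)->(0,2) | p2:(2,2)->(1,2) | p3:(5,4)->(4,4) | p4:(4,2)->(3,2)
Step 2: p0:(4,2)->(3,2) | p1:(0,2)->(0,3) | p2:(1,2)->(0,2) | p3:(4,4)->(3,4) | p4:(3,2)->(2,2)
Step 3: p0:(3,2)->(2,2) | p1:(0,3)->(0,4)->EXIT | p2:(0,2)->(0,3) | p3:(3,4)->(2,4) | p4:(2,2)->(1,2)
Step 4: p0:(2,2)->(1,2) | p1:escaped | p2:(0,3)->(0,4)->EXIT | p3:(2,4)->(1,4) | p4:(1,2)->(0,2)
Step 5: p0:(1,2)->(0,2) | p1:escaped | p2:escaped | p3:(1,4)->(0,4)->EXIT | p4:(0,2)->(0,3)
Step 6: p0:(0,2)->(0,3) | p1:escaped | p2:escaped | p3:escaped | p4:(0,3)->(0,4)->EXIT
Step 7: p0:(0,3)->(0,4)->EXIT | p1:escaped | p2:escaped | p3:escaped | p4:escaped
Exit steps: [7, 3, 4, 5, 6]
First to escape: p1 at step 3

Answer: 1 3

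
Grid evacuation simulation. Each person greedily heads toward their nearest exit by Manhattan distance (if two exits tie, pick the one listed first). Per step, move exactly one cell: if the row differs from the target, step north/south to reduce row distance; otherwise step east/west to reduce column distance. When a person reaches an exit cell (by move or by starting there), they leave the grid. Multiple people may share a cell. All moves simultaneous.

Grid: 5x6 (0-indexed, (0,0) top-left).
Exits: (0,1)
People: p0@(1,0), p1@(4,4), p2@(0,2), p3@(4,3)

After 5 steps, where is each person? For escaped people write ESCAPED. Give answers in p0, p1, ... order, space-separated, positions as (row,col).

Step 1: p0:(1,0)->(0,0) | p1:(4,4)->(3,4) | p2:(0,2)->(0,1)->EXIT | p3:(4,3)->(3,3)
Step 2: p0:(0,0)->(0,1)->EXIT | p1:(3,4)->(2,4) | p2:escaped | p3:(3,3)->(2,3)
Step 3: p0:escaped | p1:(2,4)->(1,4) | p2:escaped | p3:(2,3)->(1,3)
Step 4: p0:escaped | p1:(1,4)->(0,4) | p2:escaped | p3:(1,3)->(0,3)
Step 5: p0:escaped | p1:(0,4)->(0,3) | p2:escaped | p3:(0,3)->(0,2)

ESCAPED (0,3) ESCAPED (0,2)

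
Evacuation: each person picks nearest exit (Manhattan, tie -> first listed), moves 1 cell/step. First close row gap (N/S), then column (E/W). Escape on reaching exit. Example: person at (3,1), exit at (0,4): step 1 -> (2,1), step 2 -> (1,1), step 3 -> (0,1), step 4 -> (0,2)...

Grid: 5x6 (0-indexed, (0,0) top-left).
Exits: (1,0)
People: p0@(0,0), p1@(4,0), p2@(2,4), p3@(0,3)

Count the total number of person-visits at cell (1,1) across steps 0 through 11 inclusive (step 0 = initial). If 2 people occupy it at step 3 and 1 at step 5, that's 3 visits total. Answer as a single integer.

Step 0: p0@(0,0) p1@(4,0) p2@(2,4) p3@(0,3) -> at (1,1): 0 [-], cum=0
Step 1: p0@ESC p1@(3,0) p2@(1,4) p3@(1,3) -> at (1,1): 0 [-], cum=0
Step 2: p0@ESC p1@(2,0) p2@(1,3) p3@(1,2) -> at (1,1): 0 [-], cum=0
Step 3: p0@ESC p1@ESC p2@(1,2) p3@(1,1) -> at (1,1): 1 [p3], cum=1
Step 4: p0@ESC p1@ESC p2@(1,1) p3@ESC -> at (1,1): 1 [p2], cum=2
Step 5: p0@ESC p1@ESC p2@ESC p3@ESC -> at (1,1): 0 [-], cum=2
Total visits = 2

Answer: 2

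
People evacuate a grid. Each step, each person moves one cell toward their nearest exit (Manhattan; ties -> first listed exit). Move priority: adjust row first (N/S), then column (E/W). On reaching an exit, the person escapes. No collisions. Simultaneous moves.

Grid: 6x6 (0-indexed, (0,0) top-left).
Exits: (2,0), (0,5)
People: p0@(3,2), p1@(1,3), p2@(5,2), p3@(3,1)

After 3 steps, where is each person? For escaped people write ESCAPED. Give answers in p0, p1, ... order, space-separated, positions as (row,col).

Step 1: p0:(3,2)->(2,2) | p1:(1,3)->(0,3) | p2:(5,2)->(4,2) | p3:(3,1)->(2,1)
Step 2: p0:(2,2)->(2,1) | p1:(0,3)->(0,4) | p2:(4,2)->(3,2) | p3:(2,1)->(2,0)->EXIT
Step 3: p0:(2,1)->(2,0)->EXIT | p1:(0,4)->(0,5)->EXIT | p2:(3,2)->(2,2) | p3:escaped

ESCAPED ESCAPED (2,2) ESCAPED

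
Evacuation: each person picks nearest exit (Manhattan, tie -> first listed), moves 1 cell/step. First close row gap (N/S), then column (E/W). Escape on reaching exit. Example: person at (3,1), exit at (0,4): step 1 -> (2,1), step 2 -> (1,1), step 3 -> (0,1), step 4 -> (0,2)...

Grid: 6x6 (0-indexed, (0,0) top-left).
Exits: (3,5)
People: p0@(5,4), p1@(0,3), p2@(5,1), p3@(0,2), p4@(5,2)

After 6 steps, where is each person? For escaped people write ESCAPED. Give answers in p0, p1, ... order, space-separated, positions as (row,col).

Step 1: p0:(5,4)->(4,4) | p1:(0,3)->(1,3) | p2:(5,1)->(4,1) | p3:(0,2)->(1,2) | p4:(5,2)->(4,2)
Step 2: p0:(4,4)->(3,4) | p1:(1,3)->(2,3) | p2:(4,1)->(3,1) | p3:(1,2)->(2,2) | p4:(4,2)->(3,2)
Step 3: p0:(3,4)->(3,5)->EXIT | p1:(2,3)->(3,3) | p2:(3,1)->(3,2) | p3:(2,2)->(3,2) | p4:(3,2)->(3,3)
Step 4: p0:escaped | p1:(3,3)->(3,4) | p2:(3,2)->(3,3) | p3:(3,2)->(3,3) | p4:(3,3)->(3,4)
Step 5: p0:escaped | p1:(3,4)->(3,5)->EXIT | p2:(3,3)->(3,4) | p3:(3,3)->(3,4) | p4:(3,4)->(3,5)->EXIT
Step 6: p0:escaped | p1:escaped | p2:(3,4)->(3,5)->EXIT | p3:(3,4)->(3,5)->EXIT | p4:escaped

ESCAPED ESCAPED ESCAPED ESCAPED ESCAPED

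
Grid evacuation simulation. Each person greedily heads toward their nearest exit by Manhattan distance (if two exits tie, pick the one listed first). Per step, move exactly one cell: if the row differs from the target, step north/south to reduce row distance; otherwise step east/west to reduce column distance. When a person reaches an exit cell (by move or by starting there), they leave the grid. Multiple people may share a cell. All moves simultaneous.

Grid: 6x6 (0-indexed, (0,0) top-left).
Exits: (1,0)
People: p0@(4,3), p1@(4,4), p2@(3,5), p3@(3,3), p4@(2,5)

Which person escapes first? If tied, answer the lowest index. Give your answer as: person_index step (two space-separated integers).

Answer: 3 5

Derivation:
Step 1: p0:(4,3)->(3,3) | p1:(4,4)->(3,4) | p2:(3,5)->(2,5) | p3:(3,3)->(2,3) | p4:(2,5)->(1,5)
Step 2: p0:(3,3)->(2,3) | p1:(3,4)->(2,4) | p2:(2,5)->(1,5) | p3:(2,3)->(1,3) | p4:(1,5)->(1,4)
Step 3: p0:(2,3)->(1,3) | p1:(2,4)->(1,4) | p2:(1,5)->(1,4) | p3:(1,3)->(1,2) | p4:(1,4)->(1,3)
Step 4: p0:(1,3)->(1,2) | p1:(1,4)->(1,3) | p2:(1,4)->(1,3) | p3:(1,2)->(1,1) | p4:(1,3)->(1,2)
Step 5: p0:(1,2)->(1,1) | p1:(1,3)->(1,2) | p2:(1,3)->(1,2) | p3:(1,1)->(1,0)->EXIT | p4:(1,2)->(1,1)
Step 6: p0:(1,1)->(1,0)->EXIT | p1:(1,2)->(1,1) | p2:(1,2)->(1,1) | p3:escaped | p4:(1,1)->(1,0)->EXIT
Step 7: p0:escaped | p1:(1,1)->(1,0)->EXIT | p2:(1,1)->(1,0)->EXIT | p3:escaped | p4:escaped
Exit steps: [6, 7, 7, 5, 6]
First to escape: p3 at step 5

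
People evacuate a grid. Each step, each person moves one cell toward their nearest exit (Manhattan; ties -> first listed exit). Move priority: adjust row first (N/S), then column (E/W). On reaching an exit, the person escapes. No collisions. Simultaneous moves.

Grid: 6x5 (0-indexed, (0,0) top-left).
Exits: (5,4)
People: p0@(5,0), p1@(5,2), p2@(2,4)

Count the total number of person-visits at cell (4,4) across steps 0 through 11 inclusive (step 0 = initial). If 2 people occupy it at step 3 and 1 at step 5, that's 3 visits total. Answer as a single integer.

Step 0: p0@(5,0) p1@(5,2) p2@(2,4) -> at (4,4): 0 [-], cum=0
Step 1: p0@(5,1) p1@(5,3) p2@(3,4) -> at (4,4): 0 [-], cum=0
Step 2: p0@(5,2) p1@ESC p2@(4,4) -> at (4,4): 1 [p2], cum=1
Step 3: p0@(5,3) p1@ESC p2@ESC -> at (4,4): 0 [-], cum=1
Step 4: p0@ESC p1@ESC p2@ESC -> at (4,4): 0 [-], cum=1
Total visits = 1

Answer: 1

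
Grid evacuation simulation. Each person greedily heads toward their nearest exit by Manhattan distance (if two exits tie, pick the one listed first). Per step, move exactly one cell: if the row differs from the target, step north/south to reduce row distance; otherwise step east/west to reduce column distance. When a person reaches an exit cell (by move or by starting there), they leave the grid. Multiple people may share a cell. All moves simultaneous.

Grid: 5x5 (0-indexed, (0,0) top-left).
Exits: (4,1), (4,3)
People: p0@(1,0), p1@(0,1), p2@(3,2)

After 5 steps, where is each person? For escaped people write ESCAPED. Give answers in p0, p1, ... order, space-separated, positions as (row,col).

Step 1: p0:(1,0)->(2,0) | p1:(0,1)->(1,1) | p2:(3,2)->(4,2)
Step 2: p0:(2,0)->(3,0) | p1:(1,1)->(2,1) | p2:(4,2)->(4,1)->EXIT
Step 3: p0:(3,0)->(4,0) | p1:(2,1)->(3,1) | p2:escaped
Step 4: p0:(4,0)->(4,1)->EXIT | p1:(3,1)->(4,1)->EXIT | p2:escaped

ESCAPED ESCAPED ESCAPED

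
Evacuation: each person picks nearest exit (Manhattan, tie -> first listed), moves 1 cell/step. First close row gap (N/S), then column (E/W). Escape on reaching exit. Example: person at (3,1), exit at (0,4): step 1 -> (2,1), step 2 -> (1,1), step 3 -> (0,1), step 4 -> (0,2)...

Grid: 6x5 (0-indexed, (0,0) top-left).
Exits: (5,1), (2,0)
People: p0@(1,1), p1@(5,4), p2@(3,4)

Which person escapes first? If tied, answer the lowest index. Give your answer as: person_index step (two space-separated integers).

Step 1: p0:(1,1)->(2,1) | p1:(5,4)->(5,3) | p2:(3,4)->(4,4)
Step 2: p0:(2,1)->(2,0)->EXIT | p1:(5,3)->(5,2) | p2:(4,4)->(5,4)
Step 3: p0:escaped | p1:(5,2)->(5,1)->EXIT | p2:(5,4)->(5,3)
Step 4: p0:escaped | p1:escaped | p2:(5,3)->(5,2)
Step 5: p0:escaped | p1:escaped | p2:(5,2)->(5,1)->EXIT
Exit steps: [2, 3, 5]
First to escape: p0 at step 2

Answer: 0 2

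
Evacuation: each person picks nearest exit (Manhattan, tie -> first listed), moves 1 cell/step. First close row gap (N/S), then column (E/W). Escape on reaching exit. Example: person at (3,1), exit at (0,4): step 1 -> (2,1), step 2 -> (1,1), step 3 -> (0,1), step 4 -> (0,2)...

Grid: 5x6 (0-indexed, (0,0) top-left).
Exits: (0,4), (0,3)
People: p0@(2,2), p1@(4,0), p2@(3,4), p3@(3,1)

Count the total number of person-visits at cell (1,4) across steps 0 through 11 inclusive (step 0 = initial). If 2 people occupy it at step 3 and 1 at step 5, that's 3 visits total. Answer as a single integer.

Answer: 1

Derivation:
Step 0: p0@(2,2) p1@(4,0) p2@(3,4) p3@(3,1) -> at (1,4): 0 [-], cum=0
Step 1: p0@(1,2) p1@(3,0) p2@(2,4) p3@(2,1) -> at (1,4): 0 [-], cum=0
Step 2: p0@(0,2) p1@(2,0) p2@(1,4) p3@(1,1) -> at (1,4): 1 [p2], cum=1
Step 3: p0@ESC p1@(1,0) p2@ESC p3@(0,1) -> at (1,4): 0 [-], cum=1
Step 4: p0@ESC p1@(0,0) p2@ESC p3@(0,2) -> at (1,4): 0 [-], cum=1
Step 5: p0@ESC p1@(0,1) p2@ESC p3@ESC -> at (1,4): 0 [-], cum=1
Step 6: p0@ESC p1@(0,2) p2@ESC p3@ESC -> at (1,4): 0 [-], cum=1
Step 7: p0@ESC p1@ESC p2@ESC p3@ESC -> at (1,4): 0 [-], cum=1
Total visits = 1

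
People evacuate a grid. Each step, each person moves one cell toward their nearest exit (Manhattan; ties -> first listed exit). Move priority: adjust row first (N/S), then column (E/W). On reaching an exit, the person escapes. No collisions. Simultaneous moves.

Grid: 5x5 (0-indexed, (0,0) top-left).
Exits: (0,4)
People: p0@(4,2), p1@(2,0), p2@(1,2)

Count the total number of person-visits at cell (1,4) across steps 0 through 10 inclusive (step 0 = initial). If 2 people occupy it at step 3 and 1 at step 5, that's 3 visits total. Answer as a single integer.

Answer: 0

Derivation:
Step 0: p0@(4,2) p1@(2,0) p2@(1,2) -> at (1,4): 0 [-], cum=0
Step 1: p0@(3,2) p1@(1,0) p2@(0,2) -> at (1,4): 0 [-], cum=0
Step 2: p0@(2,2) p1@(0,0) p2@(0,3) -> at (1,4): 0 [-], cum=0
Step 3: p0@(1,2) p1@(0,1) p2@ESC -> at (1,4): 0 [-], cum=0
Step 4: p0@(0,2) p1@(0,2) p2@ESC -> at (1,4): 0 [-], cum=0
Step 5: p0@(0,3) p1@(0,3) p2@ESC -> at (1,4): 0 [-], cum=0
Step 6: p0@ESC p1@ESC p2@ESC -> at (1,4): 0 [-], cum=0
Total visits = 0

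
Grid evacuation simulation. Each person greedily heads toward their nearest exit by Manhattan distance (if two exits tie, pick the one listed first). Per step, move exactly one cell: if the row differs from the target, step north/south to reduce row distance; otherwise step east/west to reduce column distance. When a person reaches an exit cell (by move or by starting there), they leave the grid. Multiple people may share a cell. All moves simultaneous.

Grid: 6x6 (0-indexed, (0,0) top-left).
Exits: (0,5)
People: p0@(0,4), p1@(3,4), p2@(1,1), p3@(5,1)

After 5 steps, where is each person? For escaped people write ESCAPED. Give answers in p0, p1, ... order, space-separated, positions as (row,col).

Step 1: p0:(0,4)->(0,5)->EXIT | p1:(3,4)->(2,4) | p2:(1,1)->(0,1) | p3:(5,1)->(4,1)
Step 2: p0:escaped | p1:(2,4)->(1,4) | p2:(0,1)->(0,2) | p3:(4,1)->(3,1)
Step 3: p0:escaped | p1:(1,4)->(0,4) | p2:(0,2)->(0,3) | p3:(3,1)->(2,1)
Step 4: p0:escaped | p1:(0,4)->(0,5)->EXIT | p2:(0,3)->(0,4) | p3:(2,1)->(1,1)
Step 5: p0:escaped | p1:escaped | p2:(0,4)->(0,5)->EXIT | p3:(1,1)->(0,1)

ESCAPED ESCAPED ESCAPED (0,1)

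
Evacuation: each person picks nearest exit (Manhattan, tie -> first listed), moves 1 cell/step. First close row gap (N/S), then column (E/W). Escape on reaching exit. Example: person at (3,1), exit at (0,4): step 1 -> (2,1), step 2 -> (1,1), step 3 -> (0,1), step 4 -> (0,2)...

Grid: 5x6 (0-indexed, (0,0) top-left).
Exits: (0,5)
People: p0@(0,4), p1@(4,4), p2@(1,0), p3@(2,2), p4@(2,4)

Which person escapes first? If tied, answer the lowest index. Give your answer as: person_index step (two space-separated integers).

Step 1: p0:(0,4)->(0,5)->EXIT | p1:(4,4)->(3,4) | p2:(1,0)->(0,0) | p3:(2,2)->(1,2) | p4:(2,4)->(1,4)
Step 2: p0:escaped | p1:(3,4)->(2,4) | p2:(0,0)->(0,1) | p3:(1,2)->(0,2) | p4:(1,4)->(0,4)
Step 3: p0:escaped | p1:(2,4)->(1,4) | p2:(0,1)->(0,2) | p3:(0,2)->(0,3) | p4:(0,4)->(0,5)->EXIT
Step 4: p0:escaped | p1:(1,4)->(0,4) | p2:(0,2)->(0,3) | p3:(0,3)->(0,4) | p4:escaped
Step 5: p0:escaped | p1:(0,4)->(0,5)->EXIT | p2:(0,3)->(0,4) | p3:(0,4)->(0,5)->EXIT | p4:escaped
Step 6: p0:escaped | p1:escaped | p2:(0,4)->(0,5)->EXIT | p3:escaped | p4:escaped
Exit steps: [1, 5, 6, 5, 3]
First to escape: p0 at step 1

Answer: 0 1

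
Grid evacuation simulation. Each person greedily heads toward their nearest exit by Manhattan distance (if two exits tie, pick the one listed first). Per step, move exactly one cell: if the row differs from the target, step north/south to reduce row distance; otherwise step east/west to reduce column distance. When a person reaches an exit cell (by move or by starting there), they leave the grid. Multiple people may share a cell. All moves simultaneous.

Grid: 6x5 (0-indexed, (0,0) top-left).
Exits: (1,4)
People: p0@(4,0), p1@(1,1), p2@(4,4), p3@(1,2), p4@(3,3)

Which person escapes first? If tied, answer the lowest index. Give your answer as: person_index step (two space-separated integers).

Answer: 3 2

Derivation:
Step 1: p0:(4,0)->(3,0) | p1:(1,1)->(1,2) | p2:(4,4)->(3,4) | p3:(1,2)->(1,3) | p4:(3,3)->(2,3)
Step 2: p0:(3,0)->(2,0) | p1:(1,2)->(1,3) | p2:(3,4)->(2,4) | p3:(1,3)->(1,4)->EXIT | p4:(2,3)->(1,3)
Step 3: p0:(2,0)->(1,0) | p1:(1,3)->(1,4)->EXIT | p2:(2,4)->(1,4)->EXIT | p3:escaped | p4:(1,3)->(1,4)->EXIT
Step 4: p0:(1,0)->(1,1) | p1:escaped | p2:escaped | p3:escaped | p4:escaped
Step 5: p0:(1,1)->(1,2) | p1:escaped | p2:escaped | p3:escaped | p4:escaped
Step 6: p0:(1,2)->(1,3) | p1:escaped | p2:escaped | p3:escaped | p4:escaped
Step 7: p0:(1,3)->(1,4)->EXIT | p1:escaped | p2:escaped | p3:escaped | p4:escaped
Exit steps: [7, 3, 3, 2, 3]
First to escape: p3 at step 2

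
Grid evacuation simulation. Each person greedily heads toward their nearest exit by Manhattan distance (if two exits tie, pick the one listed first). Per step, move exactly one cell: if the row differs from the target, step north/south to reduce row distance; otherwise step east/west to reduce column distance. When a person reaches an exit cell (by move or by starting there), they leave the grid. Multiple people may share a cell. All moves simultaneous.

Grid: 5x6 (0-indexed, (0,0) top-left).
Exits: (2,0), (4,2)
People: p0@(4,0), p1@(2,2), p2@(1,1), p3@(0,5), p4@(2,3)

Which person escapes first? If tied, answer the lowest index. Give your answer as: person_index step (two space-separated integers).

Answer: 0 2

Derivation:
Step 1: p0:(4,0)->(3,0) | p1:(2,2)->(2,1) | p2:(1,1)->(2,1) | p3:(0,5)->(1,5) | p4:(2,3)->(2,2)
Step 2: p0:(3,0)->(2,0)->EXIT | p1:(2,1)->(2,0)->EXIT | p2:(2,1)->(2,0)->EXIT | p3:(1,5)->(2,5) | p4:(2,2)->(2,1)
Step 3: p0:escaped | p1:escaped | p2:escaped | p3:(2,5)->(2,4) | p4:(2,1)->(2,0)->EXIT
Step 4: p0:escaped | p1:escaped | p2:escaped | p3:(2,4)->(2,3) | p4:escaped
Step 5: p0:escaped | p1:escaped | p2:escaped | p3:(2,3)->(2,2) | p4:escaped
Step 6: p0:escaped | p1:escaped | p2:escaped | p3:(2,2)->(2,1) | p4:escaped
Step 7: p0:escaped | p1:escaped | p2:escaped | p3:(2,1)->(2,0)->EXIT | p4:escaped
Exit steps: [2, 2, 2, 7, 3]
First to escape: p0 at step 2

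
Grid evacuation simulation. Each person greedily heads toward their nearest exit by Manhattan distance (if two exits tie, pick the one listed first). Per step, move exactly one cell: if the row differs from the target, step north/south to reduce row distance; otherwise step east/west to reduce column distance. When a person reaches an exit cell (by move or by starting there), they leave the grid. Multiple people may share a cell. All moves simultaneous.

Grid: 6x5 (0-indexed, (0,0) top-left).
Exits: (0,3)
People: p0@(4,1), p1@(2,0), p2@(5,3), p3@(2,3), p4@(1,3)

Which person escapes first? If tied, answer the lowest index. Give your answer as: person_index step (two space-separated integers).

Answer: 4 1

Derivation:
Step 1: p0:(4,1)->(3,1) | p1:(2,0)->(1,0) | p2:(5,3)->(4,3) | p3:(2,3)->(1,3) | p4:(1,3)->(0,3)->EXIT
Step 2: p0:(3,1)->(2,1) | p1:(1,0)->(0,0) | p2:(4,3)->(3,3) | p3:(1,3)->(0,3)->EXIT | p4:escaped
Step 3: p0:(2,1)->(1,1) | p1:(0,0)->(0,1) | p2:(3,3)->(2,3) | p3:escaped | p4:escaped
Step 4: p0:(1,1)->(0,1) | p1:(0,1)->(0,2) | p2:(2,3)->(1,3) | p3:escaped | p4:escaped
Step 5: p0:(0,1)->(0,2) | p1:(0,2)->(0,3)->EXIT | p2:(1,3)->(0,3)->EXIT | p3:escaped | p4:escaped
Step 6: p0:(0,2)->(0,3)->EXIT | p1:escaped | p2:escaped | p3:escaped | p4:escaped
Exit steps: [6, 5, 5, 2, 1]
First to escape: p4 at step 1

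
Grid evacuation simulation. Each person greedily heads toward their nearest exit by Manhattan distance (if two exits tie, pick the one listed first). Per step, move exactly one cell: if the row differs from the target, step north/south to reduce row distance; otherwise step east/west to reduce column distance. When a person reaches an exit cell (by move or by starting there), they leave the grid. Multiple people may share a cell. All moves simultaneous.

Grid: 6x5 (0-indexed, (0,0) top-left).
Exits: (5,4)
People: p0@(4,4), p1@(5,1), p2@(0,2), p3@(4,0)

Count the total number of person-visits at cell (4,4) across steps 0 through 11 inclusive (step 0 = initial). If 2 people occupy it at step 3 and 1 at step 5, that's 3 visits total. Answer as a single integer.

Answer: 1

Derivation:
Step 0: p0@(4,4) p1@(5,1) p2@(0,2) p3@(4,0) -> at (4,4): 1 [p0], cum=1
Step 1: p0@ESC p1@(5,2) p2@(1,2) p3@(5,0) -> at (4,4): 0 [-], cum=1
Step 2: p0@ESC p1@(5,3) p2@(2,2) p3@(5,1) -> at (4,4): 0 [-], cum=1
Step 3: p0@ESC p1@ESC p2@(3,2) p3@(5,2) -> at (4,4): 0 [-], cum=1
Step 4: p0@ESC p1@ESC p2@(4,2) p3@(5,3) -> at (4,4): 0 [-], cum=1
Step 5: p0@ESC p1@ESC p2@(5,2) p3@ESC -> at (4,4): 0 [-], cum=1
Step 6: p0@ESC p1@ESC p2@(5,3) p3@ESC -> at (4,4): 0 [-], cum=1
Step 7: p0@ESC p1@ESC p2@ESC p3@ESC -> at (4,4): 0 [-], cum=1
Total visits = 1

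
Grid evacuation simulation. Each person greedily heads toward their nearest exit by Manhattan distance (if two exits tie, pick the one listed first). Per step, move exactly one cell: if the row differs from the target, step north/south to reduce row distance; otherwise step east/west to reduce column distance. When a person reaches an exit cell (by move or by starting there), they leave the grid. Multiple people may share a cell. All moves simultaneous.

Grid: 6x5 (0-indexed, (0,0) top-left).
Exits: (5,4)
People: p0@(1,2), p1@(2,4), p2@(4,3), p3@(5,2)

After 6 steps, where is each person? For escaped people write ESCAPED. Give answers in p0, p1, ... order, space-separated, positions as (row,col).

Step 1: p0:(1,2)->(2,2) | p1:(2,4)->(3,4) | p2:(4,3)->(5,3) | p3:(5,2)->(5,3)
Step 2: p0:(2,2)->(3,2) | p1:(3,4)->(4,4) | p2:(5,3)->(5,4)->EXIT | p3:(5,3)->(5,4)->EXIT
Step 3: p0:(3,2)->(4,2) | p1:(4,4)->(5,4)->EXIT | p2:escaped | p3:escaped
Step 4: p0:(4,2)->(5,2) | p1:escaped | p2:escaped | p3:escaped
Step 5: p0:(5,2)->(5,3) | p1:escaped | p2:escaped | p3:escaped
Step 6: p0:(5,3)->(5,4)->EXIT | p1:escaped | p2:escaped | p3:escaped

ESCAPED ESCAPED ESCAPED ESCAPED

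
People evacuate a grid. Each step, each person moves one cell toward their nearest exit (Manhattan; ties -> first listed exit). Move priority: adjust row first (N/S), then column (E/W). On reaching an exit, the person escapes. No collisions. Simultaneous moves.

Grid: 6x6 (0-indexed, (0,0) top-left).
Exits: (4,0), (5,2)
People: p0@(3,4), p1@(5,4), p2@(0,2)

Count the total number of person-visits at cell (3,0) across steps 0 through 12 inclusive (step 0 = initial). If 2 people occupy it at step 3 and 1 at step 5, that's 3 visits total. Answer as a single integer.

Answer: 0

Derivation:
Step 0: p0@(3,4) p1@(5,4) p2@(0,2) -> at (3,0): 0 [-], cum=0
Step 1: p0@(4,4) p1@(5,3) p2@(1,2) -> at (3,0): 0 [-], cum=0
Step 2: p0@(5,4) p1@ESC p2@(2,2) -> at (3,0): 0 [-], cum=0
Step 3: p0@(5,3) p1@ESC p2@(3,2) -> at (3,0): 0 [-], cum=0
Step 4: p0@ESC p1@ESC p2@(4,2) -> at (3,0): 0 [-], cum=0
Step 5: p0@ESC p1@ESC p2@ESC -> at (3,0): 0 [-], cum=0
Total visits = 0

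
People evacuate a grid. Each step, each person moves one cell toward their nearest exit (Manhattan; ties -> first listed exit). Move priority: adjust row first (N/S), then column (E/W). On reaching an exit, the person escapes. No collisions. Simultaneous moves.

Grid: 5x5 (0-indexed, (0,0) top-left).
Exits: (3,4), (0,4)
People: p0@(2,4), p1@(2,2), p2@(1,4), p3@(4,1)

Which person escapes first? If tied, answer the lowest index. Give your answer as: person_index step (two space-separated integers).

Answer: 0 1

Derivation:
Step 1: p0:(2,4)->(3,4)->EXIT | p1:(2,2)->(3,2) | p2:(1,4)->(0,4)->EXIT | p3:(4,1)->(3,1)
Step 2: p0:escaped | p1:(3,2)->(3,3) | p2:escaped | p3:(3,1)->(3,2)
Step 3: p0:escaped | p1:(3,3)->(3,4)->EXIT | p2:escaped | p3:(3,2)->(3,3)
Step 4: p0:escaped | p1:escaped | p2:escaped | p3:(3,3)->(3,4)->EXIT
Exit steps: [1, 3, 1, 4]
First to escape: p0 at step 1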